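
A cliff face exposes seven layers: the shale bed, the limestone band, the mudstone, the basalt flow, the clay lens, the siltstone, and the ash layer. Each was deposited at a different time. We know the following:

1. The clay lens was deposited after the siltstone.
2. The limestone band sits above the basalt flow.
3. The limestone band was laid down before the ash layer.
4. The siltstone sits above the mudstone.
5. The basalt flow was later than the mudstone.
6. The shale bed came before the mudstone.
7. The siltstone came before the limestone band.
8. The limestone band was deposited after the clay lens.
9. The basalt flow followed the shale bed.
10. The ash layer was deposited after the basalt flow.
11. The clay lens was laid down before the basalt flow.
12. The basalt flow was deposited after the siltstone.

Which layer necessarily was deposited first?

the shale bed

The shale bed has a chain of constraints placing it before every other layer, so the shale bed must be first.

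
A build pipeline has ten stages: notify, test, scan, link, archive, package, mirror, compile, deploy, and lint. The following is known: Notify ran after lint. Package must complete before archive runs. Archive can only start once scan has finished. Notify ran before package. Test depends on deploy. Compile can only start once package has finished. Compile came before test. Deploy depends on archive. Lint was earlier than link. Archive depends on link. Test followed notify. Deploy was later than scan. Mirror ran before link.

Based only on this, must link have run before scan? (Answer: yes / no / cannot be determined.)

No chain of stated constraints runs from link to scan, and none runs from scan to link either.
So the relative order of link and scan is not fixed by the given facts.

cannot be determined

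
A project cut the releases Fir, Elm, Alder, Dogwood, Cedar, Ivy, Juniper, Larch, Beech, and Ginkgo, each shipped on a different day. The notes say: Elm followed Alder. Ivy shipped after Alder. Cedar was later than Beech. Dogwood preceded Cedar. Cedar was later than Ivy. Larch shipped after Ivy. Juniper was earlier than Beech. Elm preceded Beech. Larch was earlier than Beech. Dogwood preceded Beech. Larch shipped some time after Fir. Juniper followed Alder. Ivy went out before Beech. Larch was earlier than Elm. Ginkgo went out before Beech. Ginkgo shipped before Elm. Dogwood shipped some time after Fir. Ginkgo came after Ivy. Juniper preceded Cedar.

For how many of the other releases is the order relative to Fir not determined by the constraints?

Forced after Fir: Beech, Cedar, Dogwood, Elm, and Larch.
That leaves Alder, Ginkgo, Ivy, and Juniper with no forced order relative to Fir — 4.

4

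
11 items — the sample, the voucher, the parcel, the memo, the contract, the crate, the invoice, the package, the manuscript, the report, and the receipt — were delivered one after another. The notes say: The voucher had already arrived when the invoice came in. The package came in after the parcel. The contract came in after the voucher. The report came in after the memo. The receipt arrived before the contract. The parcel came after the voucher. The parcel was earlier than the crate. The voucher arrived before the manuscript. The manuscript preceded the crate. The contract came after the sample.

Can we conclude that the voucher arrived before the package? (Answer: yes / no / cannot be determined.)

Chain the constraints: the voucher → the parcel → the package. Each link is directly stated, so the voucher comes before the package.

yes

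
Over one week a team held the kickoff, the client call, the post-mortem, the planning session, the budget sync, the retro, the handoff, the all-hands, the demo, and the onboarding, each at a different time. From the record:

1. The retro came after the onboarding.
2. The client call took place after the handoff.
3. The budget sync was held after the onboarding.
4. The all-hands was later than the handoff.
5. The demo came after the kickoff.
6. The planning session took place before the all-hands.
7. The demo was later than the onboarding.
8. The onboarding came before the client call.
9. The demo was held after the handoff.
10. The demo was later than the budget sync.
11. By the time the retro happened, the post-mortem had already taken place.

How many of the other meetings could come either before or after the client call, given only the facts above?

Forced before the client call: the handoff and the onboarding.
That leaves the all-hands, the budget sync, the demo, the kickoff, the planning session, the post-mortem, and the retro with no forced order relative to the client call — 7.

7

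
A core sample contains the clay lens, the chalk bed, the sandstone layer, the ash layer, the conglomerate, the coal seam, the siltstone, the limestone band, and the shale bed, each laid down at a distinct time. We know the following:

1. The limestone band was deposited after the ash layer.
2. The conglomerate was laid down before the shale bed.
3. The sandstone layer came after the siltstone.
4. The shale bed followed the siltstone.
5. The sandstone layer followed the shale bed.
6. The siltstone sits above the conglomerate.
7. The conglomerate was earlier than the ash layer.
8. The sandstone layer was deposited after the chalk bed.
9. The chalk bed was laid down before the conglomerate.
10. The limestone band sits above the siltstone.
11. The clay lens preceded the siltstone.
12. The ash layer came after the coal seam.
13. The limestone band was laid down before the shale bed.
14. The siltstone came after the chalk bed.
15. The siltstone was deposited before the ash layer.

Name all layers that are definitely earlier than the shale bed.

Directly stated before the shale bed: the conglomerate, the limestone band, and the siltstone.
The ash layer reaches the shale bed via the ash layer → the limestone band → the shale bed.
The chalk bed reaches the shale bed via the chalk bed → the siltstone → the shale bed.
The clay lens reaches the shale bed via the clay lens → the siltstone → the shale bed.
Likewise the coal seam reaches the shale bed by chaining the stated constraints.

the ash layer, the chalk bed, the clay lens, the coal seam, the conglomerate, the limestone band, the siltstone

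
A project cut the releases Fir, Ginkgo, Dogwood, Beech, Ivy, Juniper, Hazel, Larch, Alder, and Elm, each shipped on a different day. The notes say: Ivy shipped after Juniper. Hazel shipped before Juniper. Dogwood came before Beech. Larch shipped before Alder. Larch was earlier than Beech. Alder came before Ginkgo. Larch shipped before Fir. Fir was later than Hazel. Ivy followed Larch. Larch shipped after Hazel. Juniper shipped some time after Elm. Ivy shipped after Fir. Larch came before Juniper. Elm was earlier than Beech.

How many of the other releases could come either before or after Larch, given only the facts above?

Forced before Larch: Hazel; forced after Larch: Alder, Beech, Fir, Ginkgo, Ivy, and Juniper.
That leaves Dogwood and Elm with no forced order relative to Larch — 2.

2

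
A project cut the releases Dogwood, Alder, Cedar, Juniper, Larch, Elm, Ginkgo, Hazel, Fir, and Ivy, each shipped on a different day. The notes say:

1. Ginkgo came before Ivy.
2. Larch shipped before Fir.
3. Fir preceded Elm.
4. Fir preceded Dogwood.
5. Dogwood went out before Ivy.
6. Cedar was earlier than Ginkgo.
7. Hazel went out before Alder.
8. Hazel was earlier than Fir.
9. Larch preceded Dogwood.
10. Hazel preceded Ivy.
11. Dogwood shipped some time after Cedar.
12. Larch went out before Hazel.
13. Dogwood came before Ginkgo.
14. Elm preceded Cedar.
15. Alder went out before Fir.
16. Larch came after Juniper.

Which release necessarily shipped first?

Juniper has a chain of constraints placing it before every other release, so Juniper must be first.

Juniper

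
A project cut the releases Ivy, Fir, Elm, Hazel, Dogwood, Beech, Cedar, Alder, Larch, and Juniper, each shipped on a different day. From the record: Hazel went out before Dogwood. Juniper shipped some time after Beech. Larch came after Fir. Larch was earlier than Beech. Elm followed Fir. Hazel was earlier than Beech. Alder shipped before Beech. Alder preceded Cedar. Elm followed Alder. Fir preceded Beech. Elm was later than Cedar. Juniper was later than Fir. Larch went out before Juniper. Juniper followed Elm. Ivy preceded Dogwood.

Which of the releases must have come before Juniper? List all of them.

Directly stated before Juniper: Beech, Elm, Fir, and Larch.
Alder reaches Juniper via Alder → Elm → Juniper.
Cedar reaches Juniper via Cedar → Elm → Juniper.
Hazel reaches Juniper via Hazel → Beech → Juniper.
No chain forces Ivy (or any of the others) ahead of Juniper.

Alder, Beech, Cedar, Elm, Fir, Hazel, Larch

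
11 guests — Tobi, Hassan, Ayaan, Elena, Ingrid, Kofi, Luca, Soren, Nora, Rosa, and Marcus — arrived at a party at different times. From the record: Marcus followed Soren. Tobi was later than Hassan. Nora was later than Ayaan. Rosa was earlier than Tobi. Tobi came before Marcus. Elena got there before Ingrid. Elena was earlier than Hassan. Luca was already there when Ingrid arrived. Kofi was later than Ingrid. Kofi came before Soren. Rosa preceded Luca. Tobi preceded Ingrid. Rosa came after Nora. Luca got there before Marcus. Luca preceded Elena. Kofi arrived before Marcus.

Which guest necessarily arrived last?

Marcus

Every other guest has a chain of constraints placing them before Marcus, so Marcus is last.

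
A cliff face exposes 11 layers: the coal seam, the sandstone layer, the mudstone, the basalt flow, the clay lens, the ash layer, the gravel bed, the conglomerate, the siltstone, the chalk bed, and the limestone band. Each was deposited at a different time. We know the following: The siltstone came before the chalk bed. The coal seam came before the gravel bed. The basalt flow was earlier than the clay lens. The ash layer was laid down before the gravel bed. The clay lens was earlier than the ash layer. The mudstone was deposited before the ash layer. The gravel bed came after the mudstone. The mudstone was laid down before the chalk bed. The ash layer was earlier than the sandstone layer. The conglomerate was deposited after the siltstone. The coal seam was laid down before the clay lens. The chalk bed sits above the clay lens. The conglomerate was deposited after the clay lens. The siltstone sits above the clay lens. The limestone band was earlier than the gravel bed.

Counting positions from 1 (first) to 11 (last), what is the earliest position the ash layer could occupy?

The basalt flow, the clay lens, the coal seam, and the mudstone must all come before the ash layer — 4 forced predecessors.
Nothing else is forced ahead of the ash layer, so its earliest slot is position 4 + 1 = 5.

5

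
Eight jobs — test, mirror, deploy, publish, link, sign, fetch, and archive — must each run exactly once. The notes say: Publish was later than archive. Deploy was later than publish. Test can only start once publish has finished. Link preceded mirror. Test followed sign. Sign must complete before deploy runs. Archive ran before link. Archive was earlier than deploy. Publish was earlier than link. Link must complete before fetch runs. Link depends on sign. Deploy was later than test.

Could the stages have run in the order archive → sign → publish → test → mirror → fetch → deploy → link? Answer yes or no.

no

The constraints require link before fetch, but in the proposed sequence fetch appears ahead of link. That one violation is enough.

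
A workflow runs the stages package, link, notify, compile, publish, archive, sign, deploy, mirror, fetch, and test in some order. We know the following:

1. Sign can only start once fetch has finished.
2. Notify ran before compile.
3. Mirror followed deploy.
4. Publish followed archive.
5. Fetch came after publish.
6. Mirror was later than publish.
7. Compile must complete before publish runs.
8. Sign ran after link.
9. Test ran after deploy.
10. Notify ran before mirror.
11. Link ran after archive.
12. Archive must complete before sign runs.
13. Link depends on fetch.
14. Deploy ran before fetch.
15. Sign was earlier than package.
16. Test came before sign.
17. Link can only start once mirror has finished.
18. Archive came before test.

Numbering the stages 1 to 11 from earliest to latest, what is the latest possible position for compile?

Compile must come before fetch, link, mirror, package, publish, and sign — 6 stages forced after it.
Everything else can be placed before compile in some valid order, so compile can sit as late as position 11 − 6 = 5.

5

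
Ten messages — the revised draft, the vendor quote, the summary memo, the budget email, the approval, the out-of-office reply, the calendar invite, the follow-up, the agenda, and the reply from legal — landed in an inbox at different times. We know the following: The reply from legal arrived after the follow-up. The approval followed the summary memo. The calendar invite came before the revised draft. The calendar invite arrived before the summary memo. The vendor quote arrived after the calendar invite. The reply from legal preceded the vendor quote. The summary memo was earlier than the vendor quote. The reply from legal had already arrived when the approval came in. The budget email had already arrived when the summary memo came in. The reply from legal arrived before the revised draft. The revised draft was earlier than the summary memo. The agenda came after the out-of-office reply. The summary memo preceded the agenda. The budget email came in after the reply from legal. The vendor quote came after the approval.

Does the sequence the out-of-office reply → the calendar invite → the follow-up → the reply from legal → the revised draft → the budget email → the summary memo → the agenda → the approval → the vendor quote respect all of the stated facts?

Check each stated constraint against the proposed order — e.g. the out-of-office reply is ahead of the agenda; the calendar invite is ahead of the vendor quote. Every pair is in the required order; nothing is violated.

yes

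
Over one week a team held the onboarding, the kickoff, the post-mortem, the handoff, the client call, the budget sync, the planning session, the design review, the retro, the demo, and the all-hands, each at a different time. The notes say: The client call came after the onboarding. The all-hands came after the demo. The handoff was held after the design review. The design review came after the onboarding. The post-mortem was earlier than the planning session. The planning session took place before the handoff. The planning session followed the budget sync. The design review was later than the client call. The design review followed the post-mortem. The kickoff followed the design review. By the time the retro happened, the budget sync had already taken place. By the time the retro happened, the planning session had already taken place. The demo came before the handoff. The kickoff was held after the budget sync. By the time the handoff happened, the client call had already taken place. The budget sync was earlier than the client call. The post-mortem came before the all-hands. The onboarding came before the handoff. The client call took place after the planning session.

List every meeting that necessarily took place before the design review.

Directly stated before the design review: the client call, the onboarding, and the post-mortem.
The budget sync reaches the design review via the budget sync → the client call → the design review.
The planning session reaches the design review via the planning session → the client call → the design review.

the budget sync, the client call, the onboarding, the planning session, the post-mortem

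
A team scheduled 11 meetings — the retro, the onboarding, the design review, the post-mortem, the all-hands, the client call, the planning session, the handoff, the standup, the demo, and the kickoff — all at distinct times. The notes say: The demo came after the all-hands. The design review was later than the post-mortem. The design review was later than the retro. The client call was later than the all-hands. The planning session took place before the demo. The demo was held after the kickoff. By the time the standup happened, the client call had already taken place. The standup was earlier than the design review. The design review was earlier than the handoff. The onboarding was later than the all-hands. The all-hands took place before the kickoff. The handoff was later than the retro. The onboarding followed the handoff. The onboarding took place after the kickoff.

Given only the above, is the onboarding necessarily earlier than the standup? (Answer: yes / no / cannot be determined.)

no

Tracing the constraints gives the standup → the design review → the handoff → the onboarding, so the standup must come before the onboarding.
That means the onboarding cannot be before the standup.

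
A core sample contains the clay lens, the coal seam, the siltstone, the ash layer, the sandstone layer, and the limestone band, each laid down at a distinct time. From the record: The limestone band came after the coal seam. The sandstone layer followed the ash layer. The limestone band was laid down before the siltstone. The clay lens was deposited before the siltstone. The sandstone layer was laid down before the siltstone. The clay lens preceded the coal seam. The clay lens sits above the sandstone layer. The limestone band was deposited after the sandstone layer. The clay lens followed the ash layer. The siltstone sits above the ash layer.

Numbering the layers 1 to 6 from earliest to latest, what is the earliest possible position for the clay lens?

The ash layer and the sandstone layer must both come before the clay lens — 2 forced predecessors.
Nothing else is forced ahead of the clay lens, so its earliest slot is position 2 + 1 = 3.

3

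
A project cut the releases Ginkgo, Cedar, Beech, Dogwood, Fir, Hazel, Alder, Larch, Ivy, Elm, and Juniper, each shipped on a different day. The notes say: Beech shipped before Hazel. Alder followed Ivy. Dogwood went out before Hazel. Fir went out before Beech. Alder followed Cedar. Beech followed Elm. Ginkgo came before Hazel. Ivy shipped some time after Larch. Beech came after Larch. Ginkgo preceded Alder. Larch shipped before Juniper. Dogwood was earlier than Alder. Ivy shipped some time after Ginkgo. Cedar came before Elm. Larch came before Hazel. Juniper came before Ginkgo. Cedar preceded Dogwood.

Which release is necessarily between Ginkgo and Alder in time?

Tracing the constraints gives Ginkgo → Ivy → Alder, so Ivy sits after Ginkgo and before Alder.
No other release is forced both after Ginkgo and before Alder.

Ivy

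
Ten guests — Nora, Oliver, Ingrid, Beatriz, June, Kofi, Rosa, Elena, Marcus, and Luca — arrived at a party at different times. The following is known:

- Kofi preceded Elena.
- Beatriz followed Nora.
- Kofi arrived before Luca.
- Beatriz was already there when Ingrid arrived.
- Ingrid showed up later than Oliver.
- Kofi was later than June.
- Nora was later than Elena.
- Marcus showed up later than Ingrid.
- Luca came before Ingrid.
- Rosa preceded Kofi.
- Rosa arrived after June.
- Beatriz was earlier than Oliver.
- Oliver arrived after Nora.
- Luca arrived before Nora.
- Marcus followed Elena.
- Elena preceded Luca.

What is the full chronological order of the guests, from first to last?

June, Rosa, Kofi, Elena, Luca, Nora, Beatriz, Oliver, Ingrid, Marcus

The constraints fix every adjacent pair, so only one ordering works:
June → Rosa → Kofi → Elena → Luca → Nora → Beatriz → Oliver → Ingrid → Marcus.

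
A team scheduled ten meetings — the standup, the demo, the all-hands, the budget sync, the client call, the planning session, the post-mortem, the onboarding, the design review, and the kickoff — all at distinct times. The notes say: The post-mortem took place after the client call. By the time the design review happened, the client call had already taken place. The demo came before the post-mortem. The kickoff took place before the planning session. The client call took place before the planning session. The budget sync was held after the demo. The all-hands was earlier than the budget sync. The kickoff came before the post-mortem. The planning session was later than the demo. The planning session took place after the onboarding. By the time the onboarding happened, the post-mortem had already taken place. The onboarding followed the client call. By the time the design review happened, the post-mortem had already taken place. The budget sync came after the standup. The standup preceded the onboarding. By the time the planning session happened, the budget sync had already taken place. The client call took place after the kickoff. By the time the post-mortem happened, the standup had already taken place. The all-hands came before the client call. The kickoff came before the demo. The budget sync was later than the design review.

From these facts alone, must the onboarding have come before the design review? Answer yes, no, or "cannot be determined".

No chain of stated constraints runs from the onboarding to the design review, and none runs from the design review to the onboarding either.
So the relative order of the onboarding and the design review is not fixed by the given facts.

cannot be determined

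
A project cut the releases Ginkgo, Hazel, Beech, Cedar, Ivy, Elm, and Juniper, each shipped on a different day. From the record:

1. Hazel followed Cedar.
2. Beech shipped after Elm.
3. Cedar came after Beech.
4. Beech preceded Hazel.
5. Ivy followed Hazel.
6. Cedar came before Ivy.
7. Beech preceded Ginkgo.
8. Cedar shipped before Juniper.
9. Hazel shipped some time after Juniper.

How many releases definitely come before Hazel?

Directly stated before Hazel: Beech, Cedar, and Juniper.
Elm reaches Hazel via Elm → Beech → Hazel.
That's Beech, Cedar, Elm, and Juniper — 4 in all.

4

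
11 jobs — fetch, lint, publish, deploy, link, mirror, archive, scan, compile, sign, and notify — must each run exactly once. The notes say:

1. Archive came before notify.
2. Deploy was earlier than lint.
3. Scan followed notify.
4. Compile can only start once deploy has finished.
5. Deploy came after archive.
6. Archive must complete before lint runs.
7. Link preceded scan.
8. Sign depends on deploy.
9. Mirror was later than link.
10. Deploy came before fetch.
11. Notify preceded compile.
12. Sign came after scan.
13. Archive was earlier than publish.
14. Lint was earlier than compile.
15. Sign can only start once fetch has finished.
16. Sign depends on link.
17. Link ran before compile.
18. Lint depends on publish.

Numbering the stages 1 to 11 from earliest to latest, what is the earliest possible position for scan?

4

Archive, link, and notify must all come before scan — 3 forced predecessors.
Nothing else is forced ahead of scan, so its earliest slot is position 3 + 1 = 4.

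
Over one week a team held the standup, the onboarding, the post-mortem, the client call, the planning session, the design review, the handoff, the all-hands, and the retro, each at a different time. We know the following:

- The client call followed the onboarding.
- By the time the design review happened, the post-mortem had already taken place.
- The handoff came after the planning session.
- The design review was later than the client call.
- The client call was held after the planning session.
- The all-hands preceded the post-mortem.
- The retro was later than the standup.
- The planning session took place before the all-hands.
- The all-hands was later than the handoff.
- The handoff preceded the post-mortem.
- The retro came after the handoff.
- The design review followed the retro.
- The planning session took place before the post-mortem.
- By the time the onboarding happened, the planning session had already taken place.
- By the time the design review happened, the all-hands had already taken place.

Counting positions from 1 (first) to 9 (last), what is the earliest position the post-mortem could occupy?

The all-hands, the handoff, and the planning session must all come before the post-mortem — 3 forced predecessors.
Nothing else is forced ahead of the post-mortem, so its earliest slot is position 3 + 1 = 4.

4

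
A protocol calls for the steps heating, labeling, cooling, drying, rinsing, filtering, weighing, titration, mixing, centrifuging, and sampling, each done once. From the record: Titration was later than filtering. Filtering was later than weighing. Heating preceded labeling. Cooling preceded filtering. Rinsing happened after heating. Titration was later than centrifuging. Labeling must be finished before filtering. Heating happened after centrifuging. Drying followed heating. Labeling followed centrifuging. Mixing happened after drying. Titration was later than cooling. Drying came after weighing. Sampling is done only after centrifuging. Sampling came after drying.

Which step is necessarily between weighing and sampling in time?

Tracing the constraints gives weighing → drying → sampling, so drying sits after weighing and before sampling.
No other step is forced both after weighing and before sampling.

drying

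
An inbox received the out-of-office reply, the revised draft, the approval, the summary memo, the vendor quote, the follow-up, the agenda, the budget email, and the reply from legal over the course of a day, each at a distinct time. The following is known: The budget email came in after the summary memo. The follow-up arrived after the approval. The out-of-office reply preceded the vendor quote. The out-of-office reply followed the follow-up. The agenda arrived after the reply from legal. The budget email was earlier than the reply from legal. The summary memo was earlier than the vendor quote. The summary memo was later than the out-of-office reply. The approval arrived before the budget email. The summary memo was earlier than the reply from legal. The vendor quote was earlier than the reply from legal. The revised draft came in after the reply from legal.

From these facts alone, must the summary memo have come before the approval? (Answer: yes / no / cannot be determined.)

Tracing the constraints gives the approval → the follow-up → the out-of-office reply → the summary memo, so the approval must come before the summary memo.
That means the summary memo cannot be before the approval.

no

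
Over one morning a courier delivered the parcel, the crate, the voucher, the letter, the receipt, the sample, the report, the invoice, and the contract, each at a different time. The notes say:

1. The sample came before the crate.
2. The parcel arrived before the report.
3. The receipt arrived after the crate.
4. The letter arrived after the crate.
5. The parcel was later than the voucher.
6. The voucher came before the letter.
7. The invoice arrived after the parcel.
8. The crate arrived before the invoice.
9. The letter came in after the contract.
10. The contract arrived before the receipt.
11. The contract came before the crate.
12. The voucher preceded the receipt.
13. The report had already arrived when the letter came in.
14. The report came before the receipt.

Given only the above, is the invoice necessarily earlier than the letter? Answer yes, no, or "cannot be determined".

No chain of stated constraints runs from the invoice to the letter, and none runs from the letter to the invoice either.
So the relative order of the invoice and the letter is not fixed by the given facts.

cannot be determined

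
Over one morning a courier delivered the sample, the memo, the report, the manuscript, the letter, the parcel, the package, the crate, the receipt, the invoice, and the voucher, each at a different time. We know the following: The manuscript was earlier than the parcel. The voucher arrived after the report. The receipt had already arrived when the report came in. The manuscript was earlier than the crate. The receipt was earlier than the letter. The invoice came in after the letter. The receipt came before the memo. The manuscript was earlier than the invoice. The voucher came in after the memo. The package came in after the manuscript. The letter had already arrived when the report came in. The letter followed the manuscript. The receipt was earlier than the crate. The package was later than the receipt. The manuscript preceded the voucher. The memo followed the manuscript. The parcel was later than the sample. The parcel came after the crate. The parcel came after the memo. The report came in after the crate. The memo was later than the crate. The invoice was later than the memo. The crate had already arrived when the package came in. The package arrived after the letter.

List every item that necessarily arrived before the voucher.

Directly stated before the voucher: the manuscript, the memo, and the report.
The crate reaches the voucher via the crate → the memo → the voucher.
The letter reaches the voucher via the letter → the report → the voucher.
The receipt reaches the voucher via the receipt → the memo → the voucher.
No chain forces the parcel (or any of the others) ahead of the voucher.

the crate, the letter, the manuscript, the memo, the receipt, the report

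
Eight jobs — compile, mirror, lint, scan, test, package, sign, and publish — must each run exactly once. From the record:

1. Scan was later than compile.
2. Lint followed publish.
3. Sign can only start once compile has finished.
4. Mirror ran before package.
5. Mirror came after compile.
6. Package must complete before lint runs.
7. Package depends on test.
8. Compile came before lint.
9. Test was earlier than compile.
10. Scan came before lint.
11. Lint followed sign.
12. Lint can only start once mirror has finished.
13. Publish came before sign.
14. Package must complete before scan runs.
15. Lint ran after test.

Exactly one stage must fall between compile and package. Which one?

mirror

Tracing the constraints gives compile → mirror → package, so mirror sits after compile and before package.
No other stage is forced both after compile and before package.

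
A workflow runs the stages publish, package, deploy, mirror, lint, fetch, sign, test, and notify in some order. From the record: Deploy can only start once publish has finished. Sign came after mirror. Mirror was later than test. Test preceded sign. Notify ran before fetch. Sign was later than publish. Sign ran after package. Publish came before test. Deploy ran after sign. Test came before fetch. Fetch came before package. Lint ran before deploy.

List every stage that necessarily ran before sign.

fetch, mirror, notify, package, publish, test

Directly stated before sign: mirror, package, publish, and test.
Fetch reaches sign via fetch → package → sign.
Notify reaches sign via notify → fetch → package → sign.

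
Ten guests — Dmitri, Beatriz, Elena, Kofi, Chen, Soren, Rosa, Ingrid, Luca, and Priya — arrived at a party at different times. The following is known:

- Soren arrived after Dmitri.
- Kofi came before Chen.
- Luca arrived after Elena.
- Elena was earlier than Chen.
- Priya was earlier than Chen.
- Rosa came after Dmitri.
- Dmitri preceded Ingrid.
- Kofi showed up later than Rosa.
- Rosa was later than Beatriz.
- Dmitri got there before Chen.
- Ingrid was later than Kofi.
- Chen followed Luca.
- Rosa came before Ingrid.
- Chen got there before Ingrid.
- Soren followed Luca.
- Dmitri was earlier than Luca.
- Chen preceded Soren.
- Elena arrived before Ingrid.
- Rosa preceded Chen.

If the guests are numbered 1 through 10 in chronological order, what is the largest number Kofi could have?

Kofi must come before Chen, Ingrid, and Soren — 3 guests forced after them.
Everything else can be placed before Kofi in some valid order, so Kofi can sit as late as position 10 − 3 = 7.

7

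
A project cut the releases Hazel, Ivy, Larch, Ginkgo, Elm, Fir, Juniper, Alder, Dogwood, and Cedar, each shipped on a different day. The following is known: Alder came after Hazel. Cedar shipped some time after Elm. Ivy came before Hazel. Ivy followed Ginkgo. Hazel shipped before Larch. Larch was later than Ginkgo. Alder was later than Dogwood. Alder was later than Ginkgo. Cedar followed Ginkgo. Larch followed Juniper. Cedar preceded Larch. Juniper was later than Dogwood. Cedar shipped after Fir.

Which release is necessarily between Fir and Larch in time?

Cedar

Tracing the constraints gives Fir → Cedar → Larch, so Cedar sits after Fir and before Larch.
No other release is forced both after Fir and before Larch.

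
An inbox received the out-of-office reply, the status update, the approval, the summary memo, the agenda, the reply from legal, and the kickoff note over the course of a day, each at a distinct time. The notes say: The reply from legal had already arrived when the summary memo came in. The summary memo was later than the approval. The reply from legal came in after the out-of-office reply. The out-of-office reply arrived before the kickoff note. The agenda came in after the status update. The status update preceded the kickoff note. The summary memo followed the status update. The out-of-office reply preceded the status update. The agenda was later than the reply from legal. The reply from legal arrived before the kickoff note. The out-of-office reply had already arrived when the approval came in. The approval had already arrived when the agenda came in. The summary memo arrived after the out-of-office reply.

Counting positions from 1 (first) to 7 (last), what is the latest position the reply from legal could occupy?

The reply from legal must come before the agenda, the kickoff note, and the summary memo — 3 messages forced after it.
Everything else can be placed before the reply from legal in some valid order, so the reply from legal can sit as late as position 7 − 3 = 4.

4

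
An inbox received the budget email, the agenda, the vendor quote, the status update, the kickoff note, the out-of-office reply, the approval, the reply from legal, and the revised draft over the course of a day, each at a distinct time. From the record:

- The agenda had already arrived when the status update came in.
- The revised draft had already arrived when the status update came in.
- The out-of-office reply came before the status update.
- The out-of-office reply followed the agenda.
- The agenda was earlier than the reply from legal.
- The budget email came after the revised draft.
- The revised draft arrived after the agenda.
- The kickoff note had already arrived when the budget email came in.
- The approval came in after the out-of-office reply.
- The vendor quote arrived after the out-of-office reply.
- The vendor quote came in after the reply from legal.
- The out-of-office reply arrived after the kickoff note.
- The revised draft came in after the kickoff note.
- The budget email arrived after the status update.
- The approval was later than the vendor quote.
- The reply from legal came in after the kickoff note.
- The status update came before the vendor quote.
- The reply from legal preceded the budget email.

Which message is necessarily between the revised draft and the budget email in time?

Tracing the constraints gives the revised draft → the status update → the budget email, so the status update sits after the revised draft and before the budget email.
No other message is forced both after the revised draft and before the budget email.

the status update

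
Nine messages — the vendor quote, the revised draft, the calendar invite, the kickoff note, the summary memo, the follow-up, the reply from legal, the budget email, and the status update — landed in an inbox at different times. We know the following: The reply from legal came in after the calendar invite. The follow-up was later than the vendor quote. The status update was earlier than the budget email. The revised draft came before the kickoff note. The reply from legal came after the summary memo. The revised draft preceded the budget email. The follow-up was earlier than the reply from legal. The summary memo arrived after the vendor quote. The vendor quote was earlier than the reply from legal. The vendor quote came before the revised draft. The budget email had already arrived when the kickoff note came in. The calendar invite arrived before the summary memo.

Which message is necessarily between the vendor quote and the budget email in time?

the revised draft

Tracing the constraints gives the vendor quote → the revised draft → the budget email, so the revised draft sits after the vendor quote and before the budget email.
No other message is forced both after the vendor quote and before the budget email.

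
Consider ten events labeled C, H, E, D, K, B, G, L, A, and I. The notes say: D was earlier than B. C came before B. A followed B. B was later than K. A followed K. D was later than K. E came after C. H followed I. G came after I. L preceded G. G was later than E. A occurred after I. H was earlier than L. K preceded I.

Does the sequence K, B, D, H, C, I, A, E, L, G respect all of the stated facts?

no

The constraints require I before H, but in the proposed sequence H appears ahead of I. That one violation is enough.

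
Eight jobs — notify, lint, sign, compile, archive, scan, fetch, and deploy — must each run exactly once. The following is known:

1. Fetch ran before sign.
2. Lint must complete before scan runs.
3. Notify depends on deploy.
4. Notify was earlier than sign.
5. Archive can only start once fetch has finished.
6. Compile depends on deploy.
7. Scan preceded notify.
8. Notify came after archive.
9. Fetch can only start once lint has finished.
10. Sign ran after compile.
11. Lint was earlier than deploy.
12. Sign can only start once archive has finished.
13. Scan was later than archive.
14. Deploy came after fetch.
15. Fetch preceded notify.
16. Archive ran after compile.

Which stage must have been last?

Every other stage has a chain of constraints placing it before sign, so sign is last.

sign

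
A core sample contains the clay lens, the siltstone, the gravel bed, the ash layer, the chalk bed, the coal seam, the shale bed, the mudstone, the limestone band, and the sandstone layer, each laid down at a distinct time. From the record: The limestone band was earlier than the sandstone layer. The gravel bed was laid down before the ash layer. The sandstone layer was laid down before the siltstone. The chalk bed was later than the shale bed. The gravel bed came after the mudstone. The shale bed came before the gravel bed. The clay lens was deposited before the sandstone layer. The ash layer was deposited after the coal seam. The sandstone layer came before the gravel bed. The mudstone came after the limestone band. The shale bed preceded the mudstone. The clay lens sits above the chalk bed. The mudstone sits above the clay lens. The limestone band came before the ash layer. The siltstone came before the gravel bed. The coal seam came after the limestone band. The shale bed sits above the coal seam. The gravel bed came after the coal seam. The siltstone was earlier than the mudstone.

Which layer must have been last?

Every other layer has a chain of constraints placing it before the ash layer, so the ash layer is last.

the ash layer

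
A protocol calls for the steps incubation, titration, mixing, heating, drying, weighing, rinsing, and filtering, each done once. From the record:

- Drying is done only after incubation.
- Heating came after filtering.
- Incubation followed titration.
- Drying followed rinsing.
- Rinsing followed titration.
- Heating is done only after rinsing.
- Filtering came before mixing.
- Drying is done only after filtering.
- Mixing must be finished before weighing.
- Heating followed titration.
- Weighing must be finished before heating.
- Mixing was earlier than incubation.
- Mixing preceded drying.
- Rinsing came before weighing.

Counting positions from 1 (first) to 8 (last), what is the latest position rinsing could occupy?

Rinsing must come before drying, heating, and weighing — 3 steps forced after it.
Everything else can be placed before rinsing in some valid order, so rinsing can sit as late as position 8 − 3 = 5.

5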